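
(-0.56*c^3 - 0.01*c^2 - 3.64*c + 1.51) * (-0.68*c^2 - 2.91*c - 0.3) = 0.3808*c^5 + 1.6364*c^4 + 2.6723*c^3 + 9.5686*c^2 - 3.3021*c - 0.453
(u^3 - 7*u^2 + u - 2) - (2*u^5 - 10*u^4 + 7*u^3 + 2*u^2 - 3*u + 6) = -2*u^5 + 10*u^4 - 6*u^3 - 9*u^2 + 4*u - 8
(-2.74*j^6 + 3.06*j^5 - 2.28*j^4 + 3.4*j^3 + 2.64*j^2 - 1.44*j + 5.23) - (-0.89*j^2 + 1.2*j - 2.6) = -2.74*j^6 + 3.06*j^5 - 2.28*j^4 + 3.4*j^3 + 3.53*j^2 - 2.64*j + 7.83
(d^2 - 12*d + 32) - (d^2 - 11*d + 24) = 8 - d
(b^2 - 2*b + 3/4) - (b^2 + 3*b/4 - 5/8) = 11/8 - 11*b/4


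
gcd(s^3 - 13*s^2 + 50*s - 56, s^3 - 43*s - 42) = s - 7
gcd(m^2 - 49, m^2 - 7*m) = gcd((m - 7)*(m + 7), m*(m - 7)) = m - 7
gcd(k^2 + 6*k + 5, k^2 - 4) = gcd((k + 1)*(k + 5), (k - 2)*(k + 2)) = 1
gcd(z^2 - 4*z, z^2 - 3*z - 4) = z - 4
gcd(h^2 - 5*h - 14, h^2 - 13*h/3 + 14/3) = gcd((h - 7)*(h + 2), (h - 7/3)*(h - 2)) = 1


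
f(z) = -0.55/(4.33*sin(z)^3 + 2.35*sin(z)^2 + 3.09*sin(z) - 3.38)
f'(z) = -0.55*(-12.99*sin(z)^2*cos(z) - 4.7*sin(z)*cos(z) - 3.09*cos(z))/(4.33*sin(z)^3 + 2.35*sin(z)^2 + 3.09*sin(z) - 3.38)^2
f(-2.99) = 0.14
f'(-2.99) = -0.10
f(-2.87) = 0.13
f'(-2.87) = -0.09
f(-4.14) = -0.16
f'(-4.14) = -0.41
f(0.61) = 22.38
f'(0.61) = 7498.71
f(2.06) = -0.13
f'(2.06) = -0.26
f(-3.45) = 0.26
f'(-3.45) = -0.68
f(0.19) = 0.20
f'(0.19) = 0.33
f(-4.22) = -0.13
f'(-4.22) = -0.26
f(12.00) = 0.11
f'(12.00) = 0.08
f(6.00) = 0.13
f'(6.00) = 0.09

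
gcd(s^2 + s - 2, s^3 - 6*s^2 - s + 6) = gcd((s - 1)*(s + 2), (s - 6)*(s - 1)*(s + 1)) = s - 1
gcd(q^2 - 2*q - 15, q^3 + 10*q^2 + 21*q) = q + 3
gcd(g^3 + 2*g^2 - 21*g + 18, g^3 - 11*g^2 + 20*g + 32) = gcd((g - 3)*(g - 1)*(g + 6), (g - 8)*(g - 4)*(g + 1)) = 1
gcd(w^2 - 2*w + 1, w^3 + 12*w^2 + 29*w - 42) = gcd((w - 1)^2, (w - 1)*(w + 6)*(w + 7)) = w - 1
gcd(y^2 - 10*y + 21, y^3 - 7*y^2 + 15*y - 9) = y - 3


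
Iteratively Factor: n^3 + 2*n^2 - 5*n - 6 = (n + 3)*(n^2 - n - 2) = (n - 2)*(n + 3)*(n + 1)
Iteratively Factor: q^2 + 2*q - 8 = (q + 4)*(q - 2)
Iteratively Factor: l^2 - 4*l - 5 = (l - 5)*(l + 1)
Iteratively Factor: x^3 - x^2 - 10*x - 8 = (x - 4)*(x^2 + 3*x + 2) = (x - 4)*(x + 1)*(x + 2)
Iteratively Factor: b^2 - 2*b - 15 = (b - 5)*(b + 3)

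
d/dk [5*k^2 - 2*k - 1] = 10*k - 2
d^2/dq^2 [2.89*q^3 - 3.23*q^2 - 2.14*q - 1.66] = 17.34*q - 6.46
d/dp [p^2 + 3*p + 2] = 2*p + 3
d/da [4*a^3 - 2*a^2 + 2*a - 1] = 12*a^2 - 4*a + 2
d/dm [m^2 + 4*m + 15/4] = 2*m + 4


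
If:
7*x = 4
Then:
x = 4/7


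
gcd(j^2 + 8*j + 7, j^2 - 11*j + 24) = 1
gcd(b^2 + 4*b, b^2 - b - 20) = b + 4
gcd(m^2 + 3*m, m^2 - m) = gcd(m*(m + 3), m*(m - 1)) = m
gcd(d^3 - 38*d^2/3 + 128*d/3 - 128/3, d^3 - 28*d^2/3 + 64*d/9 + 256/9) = d^2 - 32*d/3 + 64/3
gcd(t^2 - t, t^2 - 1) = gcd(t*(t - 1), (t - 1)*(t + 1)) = t - 1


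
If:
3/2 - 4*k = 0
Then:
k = 3/8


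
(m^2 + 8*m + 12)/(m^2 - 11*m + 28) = (m^2 + 8*m + 12)/(m^2 - 11*m + 28)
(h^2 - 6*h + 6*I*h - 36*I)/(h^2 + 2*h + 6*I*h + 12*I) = (h - 6)/(h + 2)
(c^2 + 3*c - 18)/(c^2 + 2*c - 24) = (c - 3)/(c - 4)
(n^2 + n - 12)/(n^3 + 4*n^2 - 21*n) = (n + 4)/(n*(n + 7))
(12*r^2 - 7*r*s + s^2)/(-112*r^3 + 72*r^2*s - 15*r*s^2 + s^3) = (-3*r + s)/(28*r^2 - 11*r*s + s^2)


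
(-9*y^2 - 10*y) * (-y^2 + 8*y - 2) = 9*y^4 - 62*y^3 - 62*y^2 + 20*y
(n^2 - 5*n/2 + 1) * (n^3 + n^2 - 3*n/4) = n^5 - 3*n^4/2 - 9*n^3/4 + 23*n^2/8 - 3*n/4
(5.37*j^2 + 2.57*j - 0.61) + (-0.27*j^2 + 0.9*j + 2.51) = 5.1*j^2 + 3.47*j + 1.9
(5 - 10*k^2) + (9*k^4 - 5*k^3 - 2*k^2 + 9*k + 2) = 9*k^4 - 5*k^3 - 12*k^2 + 9*k + 7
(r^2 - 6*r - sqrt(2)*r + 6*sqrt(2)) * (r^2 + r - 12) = r^4 - 5*r^3 - sqrt(2)*r^3 - 18*r^2 + 5*sqrt(2)*r^2 + 18*sqrt(2)*r + 72*r - 72*sqrt(2)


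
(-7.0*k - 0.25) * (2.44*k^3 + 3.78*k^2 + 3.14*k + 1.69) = -17.08*k^4 - 27.07*k^3 - 22.925*k^2 - 12.615*k - 0.4225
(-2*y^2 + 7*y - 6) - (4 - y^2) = -y^2 + 7*y - 10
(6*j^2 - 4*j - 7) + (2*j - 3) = 6*j^2 - 2*j - 10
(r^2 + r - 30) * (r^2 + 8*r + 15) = r^4 + 9*r^3 - 7*r^2 - 225*r - 450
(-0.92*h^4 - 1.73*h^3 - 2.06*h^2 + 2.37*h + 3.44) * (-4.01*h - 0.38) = 3.6892*h^5 + 7.2869*h^4 + 8.918*h^3 - 8.7209*h^2 - 14.695*h - 1.3072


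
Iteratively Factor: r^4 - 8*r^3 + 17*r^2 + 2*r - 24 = (r - 3)*(r^3 - 5*r^2 + 2*r + 8) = (r - 4)*(r - 3)*(r^2 - r - 2) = (r - 4)*(r - 3)*(r - 2)*(r + 1)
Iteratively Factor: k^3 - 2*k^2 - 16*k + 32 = (k - 4)*(k^2 + 2*k - 8) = (k - 4)*(k - 2)*(k + 4)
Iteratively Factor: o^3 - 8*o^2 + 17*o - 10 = (o - 2)*(o^2 - 6*o + 5) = (o - 2)*(o - 1)*(o - 5)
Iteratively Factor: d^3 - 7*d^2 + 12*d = (d - 3)*(d^2 - 4*d) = (d - 4)*(d - 3)*(d)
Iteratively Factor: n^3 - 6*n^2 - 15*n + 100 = (n - 5)*(n^2 - n - 20) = (n - 5)*(n + 4)*(n - 5)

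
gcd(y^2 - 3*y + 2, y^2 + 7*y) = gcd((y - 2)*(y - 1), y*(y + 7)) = 1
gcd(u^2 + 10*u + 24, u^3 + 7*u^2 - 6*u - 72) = u^2 + 10*u + 24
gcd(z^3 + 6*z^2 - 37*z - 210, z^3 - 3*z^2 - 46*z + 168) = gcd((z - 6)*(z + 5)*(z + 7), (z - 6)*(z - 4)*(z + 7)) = z^2 + z - 42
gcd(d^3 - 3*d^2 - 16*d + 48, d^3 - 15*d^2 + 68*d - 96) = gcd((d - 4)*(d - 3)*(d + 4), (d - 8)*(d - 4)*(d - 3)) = d^2 - 7*d + 12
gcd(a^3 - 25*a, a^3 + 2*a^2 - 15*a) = a^2 + 5*a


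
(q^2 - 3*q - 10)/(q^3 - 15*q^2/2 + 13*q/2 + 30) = 2*(q + 2)/(2*q^2 - 5*q - 12)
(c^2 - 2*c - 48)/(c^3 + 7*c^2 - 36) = (c - 8)/(c^2 + c - 6)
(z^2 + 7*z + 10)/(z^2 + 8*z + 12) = (z + 5)/(z + 6)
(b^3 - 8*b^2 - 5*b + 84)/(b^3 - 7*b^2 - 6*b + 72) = (b - 7)/(b - 6)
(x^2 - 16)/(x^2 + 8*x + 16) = (x - 4)/(x + 4)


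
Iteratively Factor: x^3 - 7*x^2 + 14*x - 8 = (x - 4)*(x^2 - 3*x + 2) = (x - 4)*(x - 1)*(x - 2)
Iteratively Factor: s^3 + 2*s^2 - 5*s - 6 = (s + 1)*(s^2 + s - 6) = (s - 2)*(s + 1)*(s + 3)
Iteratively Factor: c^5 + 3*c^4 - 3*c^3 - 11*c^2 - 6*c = (c + 1)*(c^4 + 2*c^3 - 5*c^2 - 6*c) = (c + 1)^2*(c^3 + c^2 - 6*c) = (c + 1)^2*(c + 3)*(c^2 - 2*c) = (c - 2)*(c + 1)^2*(c + 3)*(c)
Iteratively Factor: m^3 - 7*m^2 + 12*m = (m)*(m^2 - 7*m + 12) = m*(m - 4)*(m - 3)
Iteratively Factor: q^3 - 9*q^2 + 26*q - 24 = (q - 2)*(q^2 - 7*q + 12) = (q - 4)*(q - 2)*(q - 3)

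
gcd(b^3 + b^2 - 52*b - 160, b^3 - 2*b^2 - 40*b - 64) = b^2 - 4*b - 32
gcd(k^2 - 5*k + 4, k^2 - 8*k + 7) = k - 1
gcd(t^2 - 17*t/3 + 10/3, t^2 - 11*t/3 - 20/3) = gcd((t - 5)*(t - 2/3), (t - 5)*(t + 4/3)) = t - 5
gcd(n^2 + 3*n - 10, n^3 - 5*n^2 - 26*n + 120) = n + 5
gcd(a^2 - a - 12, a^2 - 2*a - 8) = a - 4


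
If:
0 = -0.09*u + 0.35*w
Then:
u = 3.88888888888889*w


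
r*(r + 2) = r^2 + 2*r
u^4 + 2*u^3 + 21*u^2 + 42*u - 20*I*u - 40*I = (u + 2)*(u - 4*I)*(u - I)*(u + 5*I)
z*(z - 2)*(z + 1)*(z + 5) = z^4 + 4*z^3 - 7*z^2 - 10*z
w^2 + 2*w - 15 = (w - 3)*(w + 5)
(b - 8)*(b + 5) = b^2 - 3*b - 40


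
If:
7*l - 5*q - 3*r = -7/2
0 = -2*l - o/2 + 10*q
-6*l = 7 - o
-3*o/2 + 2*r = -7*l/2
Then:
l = -56/15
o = -77/5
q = -91/60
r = -301/60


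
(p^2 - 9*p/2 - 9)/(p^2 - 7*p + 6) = (p + 3/2)/(p - 1)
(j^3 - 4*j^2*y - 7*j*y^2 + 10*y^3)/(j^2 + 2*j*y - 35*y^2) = (j^2 + j*y - 2*y^2)/(j + 7*y)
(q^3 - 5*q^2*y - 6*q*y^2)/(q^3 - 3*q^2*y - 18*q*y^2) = (q + y)/(q + 3*y)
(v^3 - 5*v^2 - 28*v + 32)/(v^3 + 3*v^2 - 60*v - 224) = (v - 1)/(v + 7)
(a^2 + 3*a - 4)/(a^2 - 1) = (a + 4)/(a + 1)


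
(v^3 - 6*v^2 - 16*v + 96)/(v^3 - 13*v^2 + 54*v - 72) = (v + 4)/(v - 3)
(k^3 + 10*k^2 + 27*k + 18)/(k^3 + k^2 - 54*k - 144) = (k + 1)/(k - 8)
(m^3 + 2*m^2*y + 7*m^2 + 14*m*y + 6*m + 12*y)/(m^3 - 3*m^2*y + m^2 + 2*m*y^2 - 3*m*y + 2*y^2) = (m^2 + 2*m*y + 6*m + 12*y)/(m^2 - 3*m*y + 2*y^2)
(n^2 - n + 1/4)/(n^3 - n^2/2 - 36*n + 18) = (n - 1/2)/(n^2 - 36)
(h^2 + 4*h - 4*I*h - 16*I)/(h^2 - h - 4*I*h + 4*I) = (h + 4)/(h - 1)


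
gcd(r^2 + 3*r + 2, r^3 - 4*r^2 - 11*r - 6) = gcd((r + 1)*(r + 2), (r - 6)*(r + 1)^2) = r + 1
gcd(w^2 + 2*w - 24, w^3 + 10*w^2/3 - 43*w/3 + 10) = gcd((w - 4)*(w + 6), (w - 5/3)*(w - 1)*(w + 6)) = w + 6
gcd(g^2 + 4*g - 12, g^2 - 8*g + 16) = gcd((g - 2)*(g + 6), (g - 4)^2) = 1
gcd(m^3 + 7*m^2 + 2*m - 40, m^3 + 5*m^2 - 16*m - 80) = m^2 + 9*m + 20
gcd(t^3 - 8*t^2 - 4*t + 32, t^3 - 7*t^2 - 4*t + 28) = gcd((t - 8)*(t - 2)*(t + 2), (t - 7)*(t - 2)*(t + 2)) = t^2 - 4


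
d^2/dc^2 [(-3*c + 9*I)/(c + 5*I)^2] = 6*(-c + 19*I)/(c + 5*I)^4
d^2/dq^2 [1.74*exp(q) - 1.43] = 1.74*exp(q)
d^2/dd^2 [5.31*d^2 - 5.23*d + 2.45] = 10.6200000000000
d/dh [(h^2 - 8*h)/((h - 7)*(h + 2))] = (3*h^2 - 28*h + 112)/(h^4 - 10*h^3 - 3*h^2 + 140*h + 196)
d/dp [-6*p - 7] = -6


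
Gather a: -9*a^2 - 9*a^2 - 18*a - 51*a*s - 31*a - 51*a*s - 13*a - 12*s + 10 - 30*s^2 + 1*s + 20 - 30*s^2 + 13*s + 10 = -18*a^2 + a*(-102*s - 62) - 60*s^2 + 2*s + 40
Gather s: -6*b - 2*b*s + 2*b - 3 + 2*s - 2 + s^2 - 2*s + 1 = -2*b*s - 4*b + s^2 - 4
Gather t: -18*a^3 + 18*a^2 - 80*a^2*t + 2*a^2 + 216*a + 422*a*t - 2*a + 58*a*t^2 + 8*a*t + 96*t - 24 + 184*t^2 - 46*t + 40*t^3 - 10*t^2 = -18*a^3 + 20*a^2 + 214*a + 40*t^3 + t^2*(58*a + 174) + t*(-80*a^2 + 430*a + 50) - 24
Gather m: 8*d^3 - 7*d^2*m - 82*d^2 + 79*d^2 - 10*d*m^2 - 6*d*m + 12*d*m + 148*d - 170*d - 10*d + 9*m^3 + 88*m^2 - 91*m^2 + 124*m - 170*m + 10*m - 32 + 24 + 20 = 8*d^3 - 3*d^2 - 32*d + 9*m^3 + m^2*(-10*d - 3) + m*(-7*d^2 + 6*d - 36) + 12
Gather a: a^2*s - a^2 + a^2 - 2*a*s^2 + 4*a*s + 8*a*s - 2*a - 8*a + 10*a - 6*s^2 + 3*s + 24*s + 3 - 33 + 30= a^2*s + a*(-2*s^2 + 12*s) - 6*s^2 + 27*s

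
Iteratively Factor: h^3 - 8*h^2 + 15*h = (h - 3)*(h^2 - 5*h) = (h - 5)*(h - 3)*(h)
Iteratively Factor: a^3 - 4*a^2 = (a)*(a^2 - 4*a) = a^2*(a - 4)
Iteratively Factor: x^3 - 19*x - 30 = (x + 3)*(x^2 - 3*x - 10) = (x + 2)*(x + 3)*(x - 5)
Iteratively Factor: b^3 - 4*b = (b + 2)*(b^2 - 2*b) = (b - 2)*(b + 2)*(b)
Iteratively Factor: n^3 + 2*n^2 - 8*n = (n - 2)*(n^2 + 4*n) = (n - 2)*(n + 4)*(n)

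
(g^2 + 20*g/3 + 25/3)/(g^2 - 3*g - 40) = (g + 5/3)/(g - 8)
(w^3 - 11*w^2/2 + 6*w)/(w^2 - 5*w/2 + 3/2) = w*(w - 4)/(w - 1)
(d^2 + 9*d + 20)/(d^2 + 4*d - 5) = (d + 4)/(d - 1)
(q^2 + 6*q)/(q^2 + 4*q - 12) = q/(q - 2)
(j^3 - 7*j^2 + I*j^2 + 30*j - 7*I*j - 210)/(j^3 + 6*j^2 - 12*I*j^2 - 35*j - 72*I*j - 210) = (j^2 + j*(-7 + 6*I) - 42*I)/(j^2 + j*(6 - 7*I) - 42*I)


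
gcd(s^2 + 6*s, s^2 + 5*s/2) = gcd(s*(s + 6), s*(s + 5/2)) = s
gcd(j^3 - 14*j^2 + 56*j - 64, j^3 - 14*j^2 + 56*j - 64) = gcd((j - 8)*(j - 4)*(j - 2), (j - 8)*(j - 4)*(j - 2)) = j^3 - 14*j^2 + 56*j - 64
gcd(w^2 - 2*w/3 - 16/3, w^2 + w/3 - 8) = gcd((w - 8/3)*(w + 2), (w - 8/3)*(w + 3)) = w - 8/3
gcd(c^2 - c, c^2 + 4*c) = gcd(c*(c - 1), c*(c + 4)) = c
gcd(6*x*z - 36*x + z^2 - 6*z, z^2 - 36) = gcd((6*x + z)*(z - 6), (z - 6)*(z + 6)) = z - 6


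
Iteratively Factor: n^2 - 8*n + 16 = (n - 4)*(n - 4)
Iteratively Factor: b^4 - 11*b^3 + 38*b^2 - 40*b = (b - 4)*(b^3 - 7*b^2 + 10*b) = b*(b - 4)*(b^2 - 7*b + 10) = b*(b - 4)*(b - 2)*(b - 5)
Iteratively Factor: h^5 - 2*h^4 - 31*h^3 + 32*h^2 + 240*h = (h + 3)*(h^4 - 5*h^3 - 16*h^2 + 80*h) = (h - 5)*(h + 3)*(h^3 - 16*h) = h*(h - 5)*(h + 3)*(h^2 - 16) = h*(h - 5)*(h - 4)*(h + 3)*(h + 4)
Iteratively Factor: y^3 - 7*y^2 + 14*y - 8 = (y - 2)*(y^2 - 5*y + 4) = (y - 4)*(y - 2)*(y - 1)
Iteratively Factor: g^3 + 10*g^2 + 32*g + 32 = (g + 4)*(g^2 + 6*g + 8) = (g + 4)^2*(g + 2)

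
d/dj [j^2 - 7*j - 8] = 2*j - 7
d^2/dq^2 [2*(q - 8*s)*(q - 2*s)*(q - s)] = 12*q - 44*s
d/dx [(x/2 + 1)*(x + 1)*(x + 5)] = 3*x^2/2 + 8*x + 17/2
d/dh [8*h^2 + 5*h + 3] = 16*h + 5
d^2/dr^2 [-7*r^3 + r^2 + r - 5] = 2 - 42*r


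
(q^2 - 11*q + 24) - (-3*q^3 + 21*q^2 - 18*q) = 3*q^3 - 20*q^2 + 7*q + 24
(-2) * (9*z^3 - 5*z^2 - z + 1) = -18*z^3 + 10*z^2 + 2*z - 2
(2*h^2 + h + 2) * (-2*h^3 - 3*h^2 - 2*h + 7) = -4*h^5 - 8*h^4 - 11*h^3 + 6*h^2 + 3*h + 14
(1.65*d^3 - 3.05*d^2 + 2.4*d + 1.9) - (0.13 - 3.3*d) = 1.65*d^3 - 3.05*d^2 + 5.7*d + 1.77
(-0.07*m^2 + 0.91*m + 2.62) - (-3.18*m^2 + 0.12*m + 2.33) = 3.11*m^2 + 0.79*m + 0.29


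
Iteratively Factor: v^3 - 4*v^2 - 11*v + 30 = (v + 3)*(v^2 - 7*v + 10) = (v - 2)*(v + 3)*(v - 5)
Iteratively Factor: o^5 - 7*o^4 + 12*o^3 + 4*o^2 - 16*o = (o - 2)*(o^4 - 5*o^3 + 2*o^2 + 8*o) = (o - 2)^2*(o^3 - 3*o^2 - 4*o) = (o - 4)*(o - 2)^2*(o^2 + o) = (o - 4)*(o - 2)^2*(o + 1)*(o)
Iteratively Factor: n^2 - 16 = (n + 4)*(n - 4)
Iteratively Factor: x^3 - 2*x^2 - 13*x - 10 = (x + 2)*(x^2 - 4*x - 5) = (x - 5)*(x + 2)*(x + 1)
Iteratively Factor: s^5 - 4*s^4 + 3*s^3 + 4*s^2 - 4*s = (s - 2)*(s^4 - 2*s^3 - s^2 + 2*s) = (s - 2)*(s - 1)*(s^3 - s^2 - 2*s) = (s - 2)^2*(s - 1)*(s^2 + s) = s*(s - 2)^2*(s - 1)*(s + 1)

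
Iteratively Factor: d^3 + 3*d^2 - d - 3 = (d + 3)*(d^2 - 1) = (d - 1)*(d + 3)*(d + 1)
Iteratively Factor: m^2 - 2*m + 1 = (m - 1)*(m - 1)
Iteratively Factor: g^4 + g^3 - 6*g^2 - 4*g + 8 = (g + 2)*(g^3 - g^2 - 4*g + 4) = (g - 1)*(g + 2)*(g^2 - 4) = (g - 1)*(g + 2)^2*(g - 2)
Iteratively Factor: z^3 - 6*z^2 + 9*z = (z - 3)*(z^2 - 3*z) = (z - 3)^2*(z)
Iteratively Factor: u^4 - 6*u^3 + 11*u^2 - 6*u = (u - 1)*(u^3 - 5*u^2 + 6*u) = u*(u - 1)*(u^2 - 5*u + 6) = u*(u - 2)*(u - 1)*(u - 3)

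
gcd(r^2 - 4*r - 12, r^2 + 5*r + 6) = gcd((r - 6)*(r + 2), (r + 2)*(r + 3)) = r + 2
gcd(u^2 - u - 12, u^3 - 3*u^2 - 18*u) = u + 3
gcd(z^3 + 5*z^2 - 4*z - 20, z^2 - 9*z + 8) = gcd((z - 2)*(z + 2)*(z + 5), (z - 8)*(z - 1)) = 1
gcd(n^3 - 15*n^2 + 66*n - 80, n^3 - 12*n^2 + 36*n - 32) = n^2 - 10*n + 16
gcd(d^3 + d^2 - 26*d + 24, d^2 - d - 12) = d - 4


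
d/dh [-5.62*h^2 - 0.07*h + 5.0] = -11.24*h - 0.07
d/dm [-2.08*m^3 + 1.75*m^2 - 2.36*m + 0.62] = -6.24*m^2 + 3.5*m - 2.36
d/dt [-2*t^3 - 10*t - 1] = -6*t^2 - 10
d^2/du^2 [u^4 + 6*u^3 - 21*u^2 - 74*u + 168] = 12*u^2 + 36*u - 42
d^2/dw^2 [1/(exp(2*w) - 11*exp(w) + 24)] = ((11 - 4*exp(w))*(exp(2*w) - 11*exp(w) + 24) + 2*(2*exp(w) - 11)^2*exp(w))*exp(w)/(exp(2*w) - 11*exp(w) + 24)^3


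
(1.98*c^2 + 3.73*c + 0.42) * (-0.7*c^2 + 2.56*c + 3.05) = -1.386*c^4 + 2.4578*c^3 + 15.2938*c^2 + 12.4517*c + 1.281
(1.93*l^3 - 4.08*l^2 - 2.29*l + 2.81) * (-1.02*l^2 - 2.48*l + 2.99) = -1.9686*l^5 - 0.6248*l^4 + 18.2249*l^3 - 9.3862*l^2 - 13.8159*l + 8.4019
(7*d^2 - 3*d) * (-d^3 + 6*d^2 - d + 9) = -7*d^5 + 45*d^4 - 25*d^3 + 66*d^2 - 27*d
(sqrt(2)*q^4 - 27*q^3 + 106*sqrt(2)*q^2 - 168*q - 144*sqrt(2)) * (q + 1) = sqrt(2)*q^5 - 27*q^4 + sqrt(2)*q^4 - 27*q^3 + 106*sqrt(2)*q^3 - 168*q^2 + 106*sqrt(2)*q^2 - 144*sqrt(2)*q - 168*q - 144*sqrt(2)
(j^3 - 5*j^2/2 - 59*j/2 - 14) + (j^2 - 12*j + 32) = j^3 - 3*j^2/2 - 83*j/2 + 18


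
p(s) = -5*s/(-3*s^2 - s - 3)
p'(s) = -5*s*(6*s + 1)/(-3*s^2 - s - 3)^2 - 5/(-3*s^2 - s - 3) = 15*(1 - s^2)/(9*s^4 + 6*s^3 + 19*s^2 + 6*s + 9)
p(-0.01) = -0.02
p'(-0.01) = 1.68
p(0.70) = 0.68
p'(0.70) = 0.29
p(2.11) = 0.57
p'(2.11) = -0.15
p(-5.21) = -0.33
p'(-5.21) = -0.06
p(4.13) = 0.35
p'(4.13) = -0.07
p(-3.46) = -0.49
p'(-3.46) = -0.13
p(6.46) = 0.24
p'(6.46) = -0.03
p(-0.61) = -0.87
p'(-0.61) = 0.77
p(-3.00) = -0.56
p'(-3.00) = -0.16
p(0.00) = 0.00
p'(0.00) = 1.67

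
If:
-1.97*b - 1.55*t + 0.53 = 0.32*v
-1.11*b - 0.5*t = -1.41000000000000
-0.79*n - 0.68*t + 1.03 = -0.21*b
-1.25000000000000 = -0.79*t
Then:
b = 0.56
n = 0.09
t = 1.58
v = -9.44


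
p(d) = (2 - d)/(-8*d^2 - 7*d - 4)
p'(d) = (2 - d)*(16*d + 7)/(-8*d^2 - 7*d - 4)^2 - 1/(-8*d^2 - 7*d - 4) = (8*d^2 + 7*d - (d - 2)*(16*d + 7) + 4)/(8*d^2 + 7*d + 4)^2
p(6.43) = 0.01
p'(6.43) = -0.00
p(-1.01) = -0.59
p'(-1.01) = -0.87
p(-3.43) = -0.07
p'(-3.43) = -0.03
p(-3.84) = -0.06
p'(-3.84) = -0.02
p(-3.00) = -0.09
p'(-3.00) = -0.05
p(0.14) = -0.36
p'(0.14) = 0.85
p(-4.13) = -0.05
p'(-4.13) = -0.02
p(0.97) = -0.06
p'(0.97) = 0.12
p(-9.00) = -0.02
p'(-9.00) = 0.00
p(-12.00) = -0.01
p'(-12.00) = 0.00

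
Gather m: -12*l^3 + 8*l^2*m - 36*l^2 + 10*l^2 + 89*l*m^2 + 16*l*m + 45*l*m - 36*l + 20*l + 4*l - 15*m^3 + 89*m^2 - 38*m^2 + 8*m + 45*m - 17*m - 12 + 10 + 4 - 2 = -12*l^3 - 26*l^2 - 12*l - 15*m^3 + m^2*(89*l + 51) + m*(8*l^2 + 61*l + 36)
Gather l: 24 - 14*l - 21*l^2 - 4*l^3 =-4*l^3 - 21*l^2 - 14*l + 24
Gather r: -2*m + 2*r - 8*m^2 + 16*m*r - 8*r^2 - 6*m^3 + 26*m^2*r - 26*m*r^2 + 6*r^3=-6*m^3 - 8*m^2 - 2*m + 6*r^3 + r^2*(-26*m - 8) + r*(26*m^2 + 16*m + 2)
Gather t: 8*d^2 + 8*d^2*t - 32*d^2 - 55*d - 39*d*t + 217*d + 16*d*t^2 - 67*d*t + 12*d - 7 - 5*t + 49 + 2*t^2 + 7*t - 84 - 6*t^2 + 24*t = -24*d^2 + 174*d + t^2*(16*d - 4) + t*(8*d^2 - 106*d + 26) - 42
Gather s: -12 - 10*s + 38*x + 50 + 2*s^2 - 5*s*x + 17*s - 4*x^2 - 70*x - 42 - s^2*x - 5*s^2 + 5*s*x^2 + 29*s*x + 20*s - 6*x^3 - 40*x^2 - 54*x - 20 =s^2*(-x - 3) + s*(5*x^2 + 24*x + 27) - 6*x^3 - 44*x^2 - 86*x - 24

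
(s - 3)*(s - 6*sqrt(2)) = s^2 - 6*sqrt(2)*s - 3*s + 18*sqrt(2)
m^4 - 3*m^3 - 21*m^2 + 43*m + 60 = (m - 5)*(m - 3)*(m + 1)*(m + 4)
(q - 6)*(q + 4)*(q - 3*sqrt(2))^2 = q^4 - 6*sqrt(2)*q^3 - 2*q^3 - 6*q^2 + 12*sqrt(2)*q^2 - 36*q + 144*sqrt(2)*q - 432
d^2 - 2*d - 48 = (d - 8)*(d + 6)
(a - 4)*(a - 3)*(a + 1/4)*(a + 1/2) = a^4 - 25*a^3/4 + 55*a^2/8 + 65*a/8 + 3/2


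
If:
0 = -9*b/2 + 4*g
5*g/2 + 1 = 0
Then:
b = -16/45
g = -2/5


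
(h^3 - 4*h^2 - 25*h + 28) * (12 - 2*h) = -2*h^4 + 20*h^3 + 2*h^2 - 356*h + 336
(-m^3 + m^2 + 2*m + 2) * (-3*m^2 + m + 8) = 3*m^5 - 4*m^4 - 13*m^3 + 4*m^2 + 18*m + 16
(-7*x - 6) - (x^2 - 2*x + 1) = -x^2 - 5*x - 7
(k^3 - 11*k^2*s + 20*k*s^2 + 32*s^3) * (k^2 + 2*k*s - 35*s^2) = k^5 - 9*k^4*s - 37*k^3*s^2 + 457*k^2*s^3 - 636*k*s^4 - 1120*s^5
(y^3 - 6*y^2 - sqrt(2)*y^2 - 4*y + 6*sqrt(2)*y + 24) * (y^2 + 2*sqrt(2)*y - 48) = y^5 - 6*y^4 + sqrt(2)*y^4 - 56*y^3 - 6*sqrt(2)*y^3 + 40*sqrt(2)*y^2 + 336*y^2 - 240*sqrt(2)*y + 192*y - 1152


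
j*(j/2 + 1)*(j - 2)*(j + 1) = j^4/2 + j^3/2 - 2*j^2 - 2*j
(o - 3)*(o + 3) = o^2 - 9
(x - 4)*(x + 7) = x^2 + 3*x - 28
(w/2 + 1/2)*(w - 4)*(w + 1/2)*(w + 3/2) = w^4/2 - w^3/2 - 37*w^2/8 - 41*w/8 - 3/2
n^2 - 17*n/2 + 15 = (n - 6)*(n - 5/2)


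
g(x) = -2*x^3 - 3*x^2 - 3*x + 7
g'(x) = -6*x^2 - 6*x - 3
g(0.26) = 5.98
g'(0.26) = -4.97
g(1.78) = -19.12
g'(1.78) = -32.69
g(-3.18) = 50.52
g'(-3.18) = -44.59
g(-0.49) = 7.98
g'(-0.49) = -1.50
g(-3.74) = 80.88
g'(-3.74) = -64.49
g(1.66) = -15.40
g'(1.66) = -29.49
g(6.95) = -830.16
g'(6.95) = -334.52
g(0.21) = 6.22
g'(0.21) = -4.52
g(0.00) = 7.00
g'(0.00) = -3.00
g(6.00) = -551.00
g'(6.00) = -255.00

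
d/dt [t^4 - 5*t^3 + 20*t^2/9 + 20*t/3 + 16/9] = 4*t^3 - 15*t^2 + 40*t/9 + 20/3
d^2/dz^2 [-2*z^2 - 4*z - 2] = -4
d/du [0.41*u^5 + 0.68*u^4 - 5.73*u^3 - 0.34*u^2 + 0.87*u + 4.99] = 2.05*u^4 + 2.72*u^3 - 17.19*u^2 - 0.68*u + 0.87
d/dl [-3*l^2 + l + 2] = 1 - 6*l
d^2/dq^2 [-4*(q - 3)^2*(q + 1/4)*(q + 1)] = -48*q^2 + 114*q - 14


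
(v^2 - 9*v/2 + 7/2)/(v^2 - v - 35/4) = 2*(v - 1)/(2*v + 5)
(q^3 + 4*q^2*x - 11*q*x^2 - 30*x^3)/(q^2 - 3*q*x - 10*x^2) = (-q^2 - 2*q*x + 15*x^2)/(-q + 5*x)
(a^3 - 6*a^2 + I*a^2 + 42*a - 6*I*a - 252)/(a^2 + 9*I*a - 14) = (a^2 - 6*a*(1 + I) + 36*I)/(a + 2*I)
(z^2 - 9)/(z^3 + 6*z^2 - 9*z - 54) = 1/(z + 6)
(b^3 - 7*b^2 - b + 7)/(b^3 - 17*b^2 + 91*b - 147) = (b^2 - 1)/(b^2 - 10*b + 21)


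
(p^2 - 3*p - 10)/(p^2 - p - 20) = (p + 2)/(p + 4)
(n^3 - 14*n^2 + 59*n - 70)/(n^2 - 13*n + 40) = (n^2 - 9*n + 14)/(n - 8)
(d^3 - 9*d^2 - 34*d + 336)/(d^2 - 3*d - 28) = (d^2 - 2*d - 48)/(d + 4)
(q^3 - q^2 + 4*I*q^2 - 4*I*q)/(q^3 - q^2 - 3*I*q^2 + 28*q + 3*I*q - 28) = q/(q - 7*I)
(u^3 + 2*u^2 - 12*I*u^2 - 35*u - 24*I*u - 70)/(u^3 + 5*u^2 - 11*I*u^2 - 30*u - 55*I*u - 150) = (u^2 + u*(2 - 7*I) - 14*I)/(u^2 + u*(5 - 6*I) - 30*I)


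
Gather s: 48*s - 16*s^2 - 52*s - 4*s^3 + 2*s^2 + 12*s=-4*s^3 - 14*s^2 + 8*s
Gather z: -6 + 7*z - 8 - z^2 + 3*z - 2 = -z^2 + 10*z - 16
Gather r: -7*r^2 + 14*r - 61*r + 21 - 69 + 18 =-7*r^2 - 47*r - 30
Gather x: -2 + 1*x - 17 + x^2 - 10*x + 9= x^2 - 9*x - 10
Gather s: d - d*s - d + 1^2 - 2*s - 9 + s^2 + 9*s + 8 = s^2 + s*(7 - d)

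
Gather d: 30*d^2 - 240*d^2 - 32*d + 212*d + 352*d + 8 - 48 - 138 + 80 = -210*d^2 + 532*d - 98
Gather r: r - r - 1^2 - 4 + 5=0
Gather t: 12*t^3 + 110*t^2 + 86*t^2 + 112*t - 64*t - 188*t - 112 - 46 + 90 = 12*t^3 + 196*t^2 - 140*t - 68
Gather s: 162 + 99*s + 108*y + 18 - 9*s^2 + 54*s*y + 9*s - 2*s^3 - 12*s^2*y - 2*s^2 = -2*s^3 + s^2*(-12*y - 11) + s*(54*y + 108) + 108*y + 180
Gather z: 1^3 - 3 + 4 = 2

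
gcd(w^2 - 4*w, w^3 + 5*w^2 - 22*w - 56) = w - 4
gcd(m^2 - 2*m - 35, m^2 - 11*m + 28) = m - 7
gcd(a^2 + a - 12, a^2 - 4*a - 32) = a + 4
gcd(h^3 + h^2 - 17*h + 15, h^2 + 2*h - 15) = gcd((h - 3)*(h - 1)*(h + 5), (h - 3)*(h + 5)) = h^2 + 2*h - 15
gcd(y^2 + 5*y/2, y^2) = y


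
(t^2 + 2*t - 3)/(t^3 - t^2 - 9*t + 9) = 1/(t - 3)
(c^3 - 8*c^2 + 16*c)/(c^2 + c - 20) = c*(c - 4)/(c + 5)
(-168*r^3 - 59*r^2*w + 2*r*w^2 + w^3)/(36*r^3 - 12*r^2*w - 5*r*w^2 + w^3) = (-56*r^2 - r*w + w^2)/(12*r^2 - 8*r*w + w^2)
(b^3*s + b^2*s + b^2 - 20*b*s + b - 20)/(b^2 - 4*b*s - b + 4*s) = (b^3*s + b^2*s + b^2 - 20*b*s + b - 20)/(b^2 - 4*b*s - b + 4*s)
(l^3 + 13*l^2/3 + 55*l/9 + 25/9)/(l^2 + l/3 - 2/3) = (9*l^2 + 30*l + 25)/(3*(3*l - 2))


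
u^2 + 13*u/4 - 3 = (u - 3/4)*(u + 4)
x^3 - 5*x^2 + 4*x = x*(x - 4)*(x - 1)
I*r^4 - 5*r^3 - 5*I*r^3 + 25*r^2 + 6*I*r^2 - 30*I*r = r*(r - 5)*(r + 6*I)*(I*r + 1)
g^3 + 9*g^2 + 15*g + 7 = (g + 1)^2*(g + 7)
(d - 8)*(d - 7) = d^2 - 15*d + 56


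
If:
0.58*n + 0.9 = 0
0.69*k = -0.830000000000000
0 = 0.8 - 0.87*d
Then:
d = 0.92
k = -1.20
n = -1.55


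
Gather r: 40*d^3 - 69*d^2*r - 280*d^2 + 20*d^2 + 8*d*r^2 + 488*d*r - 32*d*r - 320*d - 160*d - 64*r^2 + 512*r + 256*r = 40*d^3 - 260*d^2 - 480*d + r^2*(8*d - 64) + r*(-69*d^2 + 456*d + 768)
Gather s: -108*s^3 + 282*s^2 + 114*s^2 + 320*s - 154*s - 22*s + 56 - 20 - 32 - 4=-108*s^3 + 396*s^2 + 144*s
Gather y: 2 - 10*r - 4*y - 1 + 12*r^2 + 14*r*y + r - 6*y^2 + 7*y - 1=12*r^2 - 9*r - 6*y^2 + y*(14*r + 3)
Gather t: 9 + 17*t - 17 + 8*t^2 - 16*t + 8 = 8*t^2 + t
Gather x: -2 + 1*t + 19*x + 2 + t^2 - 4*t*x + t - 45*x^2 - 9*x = t^2 + 2*t - 45*x^2 + x*(10 - 4*t)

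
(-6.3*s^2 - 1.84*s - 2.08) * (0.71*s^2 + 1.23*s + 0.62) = -4.473*s^4 - 9.0554*s^3 - 7.646*s^2 - 3.6992*s - 1.2896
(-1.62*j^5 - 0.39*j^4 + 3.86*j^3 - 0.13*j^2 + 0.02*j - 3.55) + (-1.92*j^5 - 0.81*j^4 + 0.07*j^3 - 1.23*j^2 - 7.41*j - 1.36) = -3.54*j^5 - 1.2*j^4 + 3.93*j^3 - 1.36*j^2 - 7.39*j - 4.91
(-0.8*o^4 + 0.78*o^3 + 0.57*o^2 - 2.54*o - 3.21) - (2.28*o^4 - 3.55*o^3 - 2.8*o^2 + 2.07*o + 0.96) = -3.08*o^4 + 4.33*o^3 + 3.37*o^2 - 4.61*o - 4.17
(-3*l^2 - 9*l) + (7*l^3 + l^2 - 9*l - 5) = 7*l^3 - 2*l^2 - 18*l - 5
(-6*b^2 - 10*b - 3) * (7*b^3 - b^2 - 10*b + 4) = -42*b^5 - 64*b^4 + 49*b^3 + 79*b^2 - 10*b - 12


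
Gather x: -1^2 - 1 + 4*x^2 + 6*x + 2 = 4*x^2 + 6*x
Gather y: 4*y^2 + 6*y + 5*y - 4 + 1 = 4*y^2 + 11*y - 3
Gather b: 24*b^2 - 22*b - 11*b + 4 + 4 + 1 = 24*b^2 - 33*b + 9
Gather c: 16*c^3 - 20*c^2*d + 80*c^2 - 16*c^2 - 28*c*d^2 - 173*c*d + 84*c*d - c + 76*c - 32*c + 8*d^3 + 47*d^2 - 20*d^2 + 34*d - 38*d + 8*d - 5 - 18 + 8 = 16*c^3 + c^2*(64 - 20*d) + c*(-28*d^2 - 89*d + 43) + 8*d^3 + 27*d^2 + 4*d - 15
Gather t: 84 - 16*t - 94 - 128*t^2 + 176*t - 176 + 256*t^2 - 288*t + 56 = 128*t^2 - 128*t - 130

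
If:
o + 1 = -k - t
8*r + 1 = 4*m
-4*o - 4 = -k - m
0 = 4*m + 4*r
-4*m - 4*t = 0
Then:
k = 1/20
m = 1/12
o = -29/30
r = -1/12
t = -1/12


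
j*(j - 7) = j^2 - 7*j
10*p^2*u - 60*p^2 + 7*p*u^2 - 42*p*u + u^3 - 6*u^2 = (2*p + u)*(5*p + u)*(u - 6)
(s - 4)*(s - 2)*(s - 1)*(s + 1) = s^4 - 6*s^3 + 7*s^2 + 6*s - 8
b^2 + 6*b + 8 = (b + 2)*(b + 4)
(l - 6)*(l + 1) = l^2 - 5*l - 6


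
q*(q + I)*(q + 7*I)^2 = q^4 + 15*I*q^3 - 63*q^2 - 49*I*q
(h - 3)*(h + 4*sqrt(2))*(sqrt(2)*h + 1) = sqrt(2)*h^3 - 3*sqrt(2)*h^2 + 9*h^2 - 27*h + 4*sqrt(2)*h - 12*sqrt(2)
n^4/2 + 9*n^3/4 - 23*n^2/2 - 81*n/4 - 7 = (n/2 + 1/2)*(n - 4)*(n + 1/2)*(n + 7)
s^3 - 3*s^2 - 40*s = s*(s - 8)*(s + 5)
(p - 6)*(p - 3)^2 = p^3 - 12*p^2 + 45*p - 54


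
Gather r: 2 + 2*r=2*r + 2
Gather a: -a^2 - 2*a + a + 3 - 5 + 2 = -a^2 - a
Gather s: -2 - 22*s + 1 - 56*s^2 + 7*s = -56*s^2 - 15*s - 1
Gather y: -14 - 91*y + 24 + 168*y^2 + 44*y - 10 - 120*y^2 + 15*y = 48*y^2 - 32*y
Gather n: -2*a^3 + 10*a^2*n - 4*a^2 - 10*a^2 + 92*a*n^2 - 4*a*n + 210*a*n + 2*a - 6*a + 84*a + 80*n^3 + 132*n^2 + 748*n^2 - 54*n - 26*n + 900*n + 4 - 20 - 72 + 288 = -2*a^3 - 14*a^2 + 80*a + 80*n^3 + n^2*(92*a + 880) + n*(10*a^2 + 206*a + 820) + 200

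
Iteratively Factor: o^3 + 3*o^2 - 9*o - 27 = (o + 3)*(o^2 - 9) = (o + 3)^2*(o - 3)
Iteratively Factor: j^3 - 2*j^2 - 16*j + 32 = (j - 2)*(j^2 - 16) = (j - 4)*(j - 2)*(j + 4)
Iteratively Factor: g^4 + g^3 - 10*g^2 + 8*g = (g - 2)*(g^3 + 3*g^2 - 4*g) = (g - 2)*(g - 1)*(g^2 + 4*g) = g*(g - 2)*(g - 1)*(g + 4)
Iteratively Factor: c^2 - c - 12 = (c + 3)*(c - 4)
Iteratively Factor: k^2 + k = (k)*(k + 1)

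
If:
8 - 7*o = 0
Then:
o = 8/7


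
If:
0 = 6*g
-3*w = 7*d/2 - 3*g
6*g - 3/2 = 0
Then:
No Solution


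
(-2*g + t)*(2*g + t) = -4*g^2 + t^2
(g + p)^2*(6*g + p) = 6*g^3 + 13*g^2*p + 8*g*p^2 + p^3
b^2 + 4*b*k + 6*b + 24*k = (b + 6)*(b + 4*k)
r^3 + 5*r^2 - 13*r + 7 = (r - 1)^2*(r + 7)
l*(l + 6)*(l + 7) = l^3 + 13*l^2 + 42*l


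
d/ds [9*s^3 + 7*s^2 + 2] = s*(27*s + 14)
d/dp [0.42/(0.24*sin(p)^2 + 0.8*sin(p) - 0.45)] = -(0.2016*sin(p) + 0.336)*cos(p)/(0.24*sin(p)^2 + 0.8*sin(p) - 0.45)^2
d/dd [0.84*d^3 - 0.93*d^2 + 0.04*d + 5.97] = 2.52*d^2 - 1.86*d + 0.04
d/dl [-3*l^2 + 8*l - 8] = 8 - 6*l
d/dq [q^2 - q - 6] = 2*q - 1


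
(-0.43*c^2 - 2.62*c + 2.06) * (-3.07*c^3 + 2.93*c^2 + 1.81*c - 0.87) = 1.3201*c^5 + 6.7835*c^4 - 14.7791*c^3 + 1.6677*c^2 + 6.008*c - 1.7922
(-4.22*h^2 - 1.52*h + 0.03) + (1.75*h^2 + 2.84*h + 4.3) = -2.47*h^2 + 1.32*h + 4.33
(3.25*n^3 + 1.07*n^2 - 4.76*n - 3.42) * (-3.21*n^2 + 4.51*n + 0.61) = -10.4325*n^5 + 11.2228*n^4 + 22.0878*n^3 - 9.8367*n^2 - 18.3278*n - 2.0862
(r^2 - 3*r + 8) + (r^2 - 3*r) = 2*r^2 - 6*r + 8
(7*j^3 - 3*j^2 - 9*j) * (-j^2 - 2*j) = -7*j^5 - 11*j^4 + 15*j^3 + 18*j^2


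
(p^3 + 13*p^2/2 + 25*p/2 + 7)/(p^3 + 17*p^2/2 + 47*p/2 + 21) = (p + 1)/(p + 3)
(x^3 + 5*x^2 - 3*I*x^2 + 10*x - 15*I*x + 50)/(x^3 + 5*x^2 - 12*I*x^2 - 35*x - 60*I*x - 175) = (x + 2*I)/(x - 7*I)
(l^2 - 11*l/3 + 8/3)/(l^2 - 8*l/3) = (l - 1)/l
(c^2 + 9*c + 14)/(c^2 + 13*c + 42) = (c + 2)/(c + 6)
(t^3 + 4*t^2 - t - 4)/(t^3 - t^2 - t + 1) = (t + 4)/(t - 1)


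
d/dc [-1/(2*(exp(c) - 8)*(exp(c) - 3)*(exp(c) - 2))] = ((exp(c) - 8)*(exp(c) - 3) + (exp(c) - 8)*(exp(c) - 2) + (exp(c) - 3)*(exp(c) - 2))*exp(c)/(2*(exp(c) - 8)^2*(exp(c) - 3)^2*(exp(c) - 2)^2)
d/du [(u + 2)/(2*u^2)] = (-u - 4)/(2*u^3)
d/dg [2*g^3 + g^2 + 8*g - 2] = 6*g^2 + 2*g + 8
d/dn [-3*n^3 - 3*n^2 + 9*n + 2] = -9*n^2 - 6*n + 9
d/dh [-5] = 0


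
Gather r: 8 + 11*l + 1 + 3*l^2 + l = 3*l^2 + 12*l + 9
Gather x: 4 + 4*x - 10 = 4*x - 6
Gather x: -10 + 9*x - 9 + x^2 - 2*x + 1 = x^2 + 7*x - 18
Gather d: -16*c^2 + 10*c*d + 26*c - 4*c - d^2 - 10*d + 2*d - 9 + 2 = -16*c^2 + 22*c - d^2 + d*(10*c - 8) - 7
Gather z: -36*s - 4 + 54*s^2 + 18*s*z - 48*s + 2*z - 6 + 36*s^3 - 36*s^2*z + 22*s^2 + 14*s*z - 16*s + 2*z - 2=36*s^3 + 76*s^2 - 100*s + z*(-36*s^2 + 32*s + 4) - 12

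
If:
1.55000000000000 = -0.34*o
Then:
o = -4.56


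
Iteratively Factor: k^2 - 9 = (k + 3)*(k - 3)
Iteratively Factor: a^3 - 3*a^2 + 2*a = (a)*(a^2 - 3*a + 2) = a*(a - 1)*(a - 2)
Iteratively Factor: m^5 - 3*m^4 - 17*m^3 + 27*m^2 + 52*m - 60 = (m + 3)*(m^4 - 6*m^3 + m^2 + 24*m - 20) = (m - 2)*(m + 3)*(m^3 - 4*m^2 - 7*m + 10) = (m - 5)*(m - 2)*(m + 3)*(m^2 + m - 2) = (m - 5)*(m - 2)*(m + 2)*(m + 3)*(m - 1)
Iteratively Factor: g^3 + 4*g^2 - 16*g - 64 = (g + 4)*(g^2 - 16) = (g - 4)*(g + 4)*(g + 4)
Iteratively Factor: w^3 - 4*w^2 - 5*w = (w - 5)*(w^2 + w) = (w - 5)*(w + 1)*(w)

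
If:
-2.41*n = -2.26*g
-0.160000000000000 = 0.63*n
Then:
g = -0.27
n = -0.25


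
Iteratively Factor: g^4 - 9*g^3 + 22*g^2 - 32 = (g - 2)*(g^3 - 7*g^2 + 8*g + 16) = (g - 4)*(g - 2)*(g^2 - 3*g - 4) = (g - 4)^2*(g - 2)*(g + 1)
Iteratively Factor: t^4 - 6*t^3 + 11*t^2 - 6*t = (t - 2)*(t^3 - 4*t^2 + 3*t) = (t - 2)*(t - 1)*(t^2 - 3*t) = t*(t - 2)*(t - 1)*(t - 3)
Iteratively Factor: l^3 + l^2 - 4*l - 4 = (l - 2)*(l^2 + 3*l + 2) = (l - 2)*(l + 1)*(l + 2)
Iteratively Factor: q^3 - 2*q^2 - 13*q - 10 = (q + 2)*(q^2 - 4*q - 5) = (q + 1)*(q + 2)*(q - 5)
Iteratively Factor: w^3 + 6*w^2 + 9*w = (w + 3)*(w^2 + 3*w) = w*(w + 3)*(w + 3)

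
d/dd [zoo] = 0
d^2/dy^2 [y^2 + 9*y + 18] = 2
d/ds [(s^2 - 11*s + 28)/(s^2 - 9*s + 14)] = 2/(s^2 - 4*s + 4)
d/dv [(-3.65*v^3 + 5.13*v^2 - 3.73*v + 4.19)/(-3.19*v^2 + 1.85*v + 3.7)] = (11.6435*v^4 - 13.505*v^3 - 42.9232*v^2 + 64.6942*v - 21.5525)/(10.1761*v^4 - 11.803*v^3 - 20.1835*v^2 + 13.69*v + 13.69)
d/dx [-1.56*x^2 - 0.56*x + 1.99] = -3.12*x - 0.56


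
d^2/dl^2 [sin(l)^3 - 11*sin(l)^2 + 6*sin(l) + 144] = -9*sin(l)^3 + 44*sin(l)^2 - 22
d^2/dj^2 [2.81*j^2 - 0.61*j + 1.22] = 5.62000000000000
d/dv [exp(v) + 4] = exp(v)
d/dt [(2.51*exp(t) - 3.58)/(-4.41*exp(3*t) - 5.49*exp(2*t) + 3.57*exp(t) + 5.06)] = (22.1382*exp(3*t) - 33.5835*exp(2*t) - 39.3084*exp(t) + 25.4812)*exp(t)/(19.4481*exp(6*t) + 48.4218*exp(5*t) - 1.3473*exp(4*t) - 83.8278*exp(3*t) - 42.8139*exp(2*t) + 36.1284*exp(t) + 25.6036)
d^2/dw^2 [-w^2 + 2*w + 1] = -2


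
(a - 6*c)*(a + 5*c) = a^2 - a*c - 30*c^2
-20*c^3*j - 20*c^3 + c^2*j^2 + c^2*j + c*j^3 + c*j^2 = (-4*c + j)*(5*c + j)*(c*j + c)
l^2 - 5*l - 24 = (l - 8)*(l + 3)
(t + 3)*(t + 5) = t^2 + 8*t + 15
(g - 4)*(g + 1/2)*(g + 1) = g^3 - 5*g^2/2 - 11*g/2 - 2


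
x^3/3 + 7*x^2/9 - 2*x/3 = x*(x/3 + 1)*(x - 2/3)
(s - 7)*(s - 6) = s^2 - 13*s + 42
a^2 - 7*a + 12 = (a - 4)*(a - 3)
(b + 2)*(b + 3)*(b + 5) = b^3 + 10*b^2 + 31*b + 30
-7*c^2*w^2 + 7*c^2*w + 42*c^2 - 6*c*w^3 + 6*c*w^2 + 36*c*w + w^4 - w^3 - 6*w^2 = (-7*c + w)*(c + w)*(w - 3)*(w + 2)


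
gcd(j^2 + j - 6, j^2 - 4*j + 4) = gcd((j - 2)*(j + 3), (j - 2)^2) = j - 2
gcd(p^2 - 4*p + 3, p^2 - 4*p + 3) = p^2 - 4*p + 3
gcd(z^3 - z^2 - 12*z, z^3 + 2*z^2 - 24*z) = z^2 - 4*z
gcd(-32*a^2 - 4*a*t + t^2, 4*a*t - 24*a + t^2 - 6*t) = 4*a + t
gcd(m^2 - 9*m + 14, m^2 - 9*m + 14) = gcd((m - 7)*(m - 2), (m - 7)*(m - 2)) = m^2 - 9*m + 14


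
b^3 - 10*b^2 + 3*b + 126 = (b - 7)*(b - 6)*(b + 3)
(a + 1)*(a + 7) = a^2 + 8*a + 7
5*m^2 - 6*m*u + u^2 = (-5*m + u)*(-m + u)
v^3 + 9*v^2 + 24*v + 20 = (v + 2)^2*(v + 5)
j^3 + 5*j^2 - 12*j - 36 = (j - 3)*(j + 2)*(j + 6)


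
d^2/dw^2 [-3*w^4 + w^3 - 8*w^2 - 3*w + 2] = -36*w^2 + 6*w - 16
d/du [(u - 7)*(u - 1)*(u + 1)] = 3*u^2 - 14*u - 1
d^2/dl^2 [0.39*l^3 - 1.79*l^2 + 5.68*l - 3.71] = 2.34*l - 3.58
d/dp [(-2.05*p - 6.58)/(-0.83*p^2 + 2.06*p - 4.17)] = (-1.7015*p^2 - 10.9228*p + 22.1033)/(0.6889*p^4 - 3.4196*p^3 + 11.1658*p^2 - 17.1804*p + 17.3889)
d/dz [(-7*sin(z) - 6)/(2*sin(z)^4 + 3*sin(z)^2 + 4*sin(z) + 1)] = (42*(1 - cos(z)^2)^2 + 72*sin(z) - 12*sin(3*z) - 21*cos(z)^2 + 38)*cos(z)/(2*(1 - cos(z)^2)^2 + 4*sin(z) - 3*cos(z)^2 + 4)^2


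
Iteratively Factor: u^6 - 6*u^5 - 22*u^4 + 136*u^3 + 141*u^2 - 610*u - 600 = (u + 4)*(u^5 - 10*u^4 + 18*u^3 + 64*u^2 - 115*u - 150) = (u - 3)*(u + 4)*(u^4 - 7*u^3 - 3*u^2 + 55*u + 50) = (u - 5)*(u - 3)*(u + 4)*(u^3 - 2*u^2 - 13*u - 10) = (u - 5)^2*(u - 3)*(u + 4)*(u^2 + 3*u + 2) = (u - 5)^2*(u - 3)*(u + 1)*(u + 4)*(u + 2)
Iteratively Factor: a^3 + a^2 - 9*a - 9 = (a + 3)*(a^2 - 2*a - 3) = (a + 1)*(a + 3)*(a - 3)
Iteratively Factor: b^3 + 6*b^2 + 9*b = (b)*(b^2 + 6*b + 9) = b*(b + 3)*(b + 3)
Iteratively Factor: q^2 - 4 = (q + 2)*(q - 2)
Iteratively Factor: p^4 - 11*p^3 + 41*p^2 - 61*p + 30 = (p - 2)*(p^3 - 9*p^2 + 23*p - 15) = (p - 3)*(p - 2)*(p^2 - 6*p + 5) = (p - 3)*(p - 2)*(p - 1)*(p - 5)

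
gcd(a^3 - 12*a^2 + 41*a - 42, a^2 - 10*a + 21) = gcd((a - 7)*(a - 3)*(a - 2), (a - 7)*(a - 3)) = a^2 - 10*a + 21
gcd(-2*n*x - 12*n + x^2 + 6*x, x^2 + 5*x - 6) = x + 6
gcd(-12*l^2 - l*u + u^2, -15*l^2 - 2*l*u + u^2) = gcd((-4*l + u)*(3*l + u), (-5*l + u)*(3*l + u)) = 3*l + u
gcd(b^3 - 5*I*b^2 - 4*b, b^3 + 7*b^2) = b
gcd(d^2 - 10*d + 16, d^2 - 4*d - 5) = 1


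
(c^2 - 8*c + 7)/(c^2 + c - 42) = (c^2 - 8*c + 7)/(c^2 + c - 42)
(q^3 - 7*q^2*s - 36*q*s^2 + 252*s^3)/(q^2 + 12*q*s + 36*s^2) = (q^2 - 13*q*s + 42*s^2)/(q + 6*s)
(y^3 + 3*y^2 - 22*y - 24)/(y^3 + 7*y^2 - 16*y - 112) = (y^2 + 7*y + 6)/(y^2 + 11*y + 28)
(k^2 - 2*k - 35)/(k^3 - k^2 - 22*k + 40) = (k - 7)/(k^2 - 6*k + 8)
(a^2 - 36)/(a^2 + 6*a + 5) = (a^2 - 36)/(a^2 + 6*a + 5)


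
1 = 1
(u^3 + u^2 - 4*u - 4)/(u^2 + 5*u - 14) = (u^2 + 3*u + 2)/(u + 7)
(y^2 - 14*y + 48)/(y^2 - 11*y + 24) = (y - 6)/(y - 3)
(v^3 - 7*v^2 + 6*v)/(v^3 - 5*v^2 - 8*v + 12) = v/(v + 2)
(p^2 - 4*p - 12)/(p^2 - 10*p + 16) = (p^2 - 4*p - 12)/(p^2 - 10*p + 16)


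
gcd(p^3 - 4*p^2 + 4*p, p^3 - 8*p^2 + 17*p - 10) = p - 2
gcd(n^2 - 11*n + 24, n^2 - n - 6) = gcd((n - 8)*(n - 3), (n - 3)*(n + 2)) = n - 3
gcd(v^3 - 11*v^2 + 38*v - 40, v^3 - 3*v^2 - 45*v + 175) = v - 5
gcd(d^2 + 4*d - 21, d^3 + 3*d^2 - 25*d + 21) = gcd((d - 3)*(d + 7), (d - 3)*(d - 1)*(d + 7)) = d^2 + 4*d - 21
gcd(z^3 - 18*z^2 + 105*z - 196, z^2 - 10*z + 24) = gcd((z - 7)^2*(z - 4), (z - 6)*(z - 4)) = z - 4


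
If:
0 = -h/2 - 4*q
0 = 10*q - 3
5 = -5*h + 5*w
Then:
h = -12/5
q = 3/10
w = -7/5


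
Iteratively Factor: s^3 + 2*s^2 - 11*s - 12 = (s - 3)*(s^2 + 5*s + 4) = (s - 3)*(s + 4)*(s + 1)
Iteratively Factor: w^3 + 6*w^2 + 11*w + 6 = (w + 2)*(w^2 + 4*w + 3) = (w + 2)*(w + 3)*(w + 1)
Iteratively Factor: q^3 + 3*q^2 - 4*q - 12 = (q - 2)*(q^2 + 5*q + 6) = (q - 2)*(q + 2)*(q + 3)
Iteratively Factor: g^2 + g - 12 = (g + 4)*(g - 3)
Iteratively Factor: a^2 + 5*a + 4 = (a + 1)*(a + 4)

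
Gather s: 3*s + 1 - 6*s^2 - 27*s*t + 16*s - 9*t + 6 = -6*s^2 + s*(19 - 27*t) - 9*t + 7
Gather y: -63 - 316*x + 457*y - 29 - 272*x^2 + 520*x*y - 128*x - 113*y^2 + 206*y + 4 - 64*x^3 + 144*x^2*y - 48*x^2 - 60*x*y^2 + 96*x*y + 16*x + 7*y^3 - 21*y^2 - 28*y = -64*x^3 - 320*x^2 - 428*x + 7*y^3 + y^2*(-60*x - 134) + y*(144*x^2 + 616*x + 635) - 88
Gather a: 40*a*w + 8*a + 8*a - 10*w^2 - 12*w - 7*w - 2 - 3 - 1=a*(40*w + 16) - 10*w^2 - 19*w - 6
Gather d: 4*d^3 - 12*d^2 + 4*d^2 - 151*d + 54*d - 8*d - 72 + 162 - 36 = 4*d^3 - 8*d^2 - 105*d + 54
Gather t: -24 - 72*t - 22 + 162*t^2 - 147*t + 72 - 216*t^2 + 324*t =-54*t^2 + 105*t + 26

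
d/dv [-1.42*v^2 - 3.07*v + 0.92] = -2.84*v - 3.07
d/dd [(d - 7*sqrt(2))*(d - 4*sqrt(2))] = 2*d - 11*sqrt(2)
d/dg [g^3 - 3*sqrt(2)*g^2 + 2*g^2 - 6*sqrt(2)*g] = 3*g^2 - 6*sqrt(2)*g + 4*g - 6*sqrt(2)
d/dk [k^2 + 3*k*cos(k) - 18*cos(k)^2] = -3*k*sin(k) + 2*k + 18*sin(2*k) + 3*cos(k)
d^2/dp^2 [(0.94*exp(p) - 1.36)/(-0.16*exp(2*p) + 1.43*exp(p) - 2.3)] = (-0.024064*exp(4*p) - 0.0758079999999999*exp(3*p) + 1.142016*exp(2*p) - 2.312516*exp(p) - 0.499559999999999)*exp(p)/(0.004096*exp(6*p) - 0.109824*exp(5*p) + 1.158192*exp(4*p) - 6.081647*exp(3*p) + 16.64901*exp(2*p) - 22.6941*exp(p) + 12.167)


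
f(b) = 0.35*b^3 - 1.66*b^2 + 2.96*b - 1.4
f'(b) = 1.05*b^2 - 3.32*b + 2.96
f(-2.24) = -20.29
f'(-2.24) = 15.67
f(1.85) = 0.61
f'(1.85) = 0.41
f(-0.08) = -1.65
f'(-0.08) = 3.23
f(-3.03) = -35.35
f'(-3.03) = 22.66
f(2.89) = 1.74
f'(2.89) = 2.13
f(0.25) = -0.76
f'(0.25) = 2.20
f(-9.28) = -451.54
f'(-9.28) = 124.19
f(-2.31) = -21.41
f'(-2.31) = 16.23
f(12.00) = 399.88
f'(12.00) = 114.32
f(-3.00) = -34.67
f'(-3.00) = 22.37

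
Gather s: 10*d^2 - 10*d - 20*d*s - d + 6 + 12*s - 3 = 10*d^2 - 11*d + s*(12 - 20*d) + 3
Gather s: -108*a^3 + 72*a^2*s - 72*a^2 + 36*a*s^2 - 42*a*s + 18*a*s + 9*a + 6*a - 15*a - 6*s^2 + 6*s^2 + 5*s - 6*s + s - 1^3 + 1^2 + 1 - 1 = -108*a^3 - 72*a^2 + 36*a*s^2 + s*(72*a^2 - 24*a)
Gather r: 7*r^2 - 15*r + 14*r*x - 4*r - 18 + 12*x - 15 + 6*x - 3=7*r^2 + r*(14*x - 19) + 18*x - 36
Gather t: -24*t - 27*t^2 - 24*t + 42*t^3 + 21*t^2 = 42*t^3 - 6*t^2 - 48*t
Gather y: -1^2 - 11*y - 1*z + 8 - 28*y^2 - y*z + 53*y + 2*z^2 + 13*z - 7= -28*y^2 + y*(42 - z) + 2*z^2 + 12*z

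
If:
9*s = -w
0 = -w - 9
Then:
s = 1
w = -9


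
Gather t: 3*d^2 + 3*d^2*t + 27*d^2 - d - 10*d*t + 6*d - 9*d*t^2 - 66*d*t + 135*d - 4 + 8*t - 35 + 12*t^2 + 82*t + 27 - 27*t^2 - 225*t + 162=30*d^2 + 140*d + t^2*(-9*d - 15) + t*(3*d^2 - 76*d - 135) + 150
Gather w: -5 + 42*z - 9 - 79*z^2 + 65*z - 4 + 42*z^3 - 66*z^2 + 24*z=42*z^3 - 145*z^2 + 131*z - 18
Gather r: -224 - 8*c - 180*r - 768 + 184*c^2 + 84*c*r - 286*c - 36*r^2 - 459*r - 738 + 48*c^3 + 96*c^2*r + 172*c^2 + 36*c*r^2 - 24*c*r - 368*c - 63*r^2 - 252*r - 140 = 48*c^3 + 356*c^2 - 662*c + r^2*(36*c - 99) + r*(96*c^2 + 60*c - 891) - 1870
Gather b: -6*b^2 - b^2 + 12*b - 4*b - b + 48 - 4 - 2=-7*b^2 + 7*b + 42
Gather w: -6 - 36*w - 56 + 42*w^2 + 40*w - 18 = 42*w^2 + 4*w - 80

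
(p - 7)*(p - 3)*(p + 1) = p^3 - 9*p^2 + 11*p + 21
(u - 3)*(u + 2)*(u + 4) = u^3 + 3*u^2 - 10*u - 24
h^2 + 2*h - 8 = (h - 2)*(h + 4)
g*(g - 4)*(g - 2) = g^3 - 6*g^2 + 8*g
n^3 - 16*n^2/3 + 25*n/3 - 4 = (n - 3)*(n - 4/3)*(n - 1)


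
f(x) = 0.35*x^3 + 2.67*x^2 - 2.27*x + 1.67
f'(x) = 1.05*x^2 + 5.34*x - 2.27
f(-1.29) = 8.29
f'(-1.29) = -7.41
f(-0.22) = 2.29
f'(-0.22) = -3.39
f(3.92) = 54.88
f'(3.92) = 34.80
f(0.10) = 1.47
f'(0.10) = -1.73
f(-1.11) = 7.00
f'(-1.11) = -6.90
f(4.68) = 85.40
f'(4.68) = 45.72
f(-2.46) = 18.20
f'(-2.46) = -9.05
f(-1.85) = 12.79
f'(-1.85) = -8.56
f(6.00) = 159.77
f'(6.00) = 67.57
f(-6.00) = 35.81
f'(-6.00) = 3.49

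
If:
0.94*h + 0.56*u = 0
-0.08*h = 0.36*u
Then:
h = 0.00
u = 0.00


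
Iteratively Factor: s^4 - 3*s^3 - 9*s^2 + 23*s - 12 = (s - 1)*(s^3 - 2*s^2 - 11*s + 12) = (s - 1)^2*(s^2 - s - 12) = (s - 1)^2*(s + 3)*(s - 4)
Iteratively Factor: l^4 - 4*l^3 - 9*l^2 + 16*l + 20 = (l + 2)*(l^3 - 6*l^2 + 3*l + 10) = (l - 2)*(l + 2)*(l^2 - 4*l - 5) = (l - 5)*(l - 2)*(l + 2)*(l + 1)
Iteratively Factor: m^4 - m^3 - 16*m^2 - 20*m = (m + 2)*(m^3 - 3*m^2 - 10*m) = m*(m + 2)*(m^2 - 3*m - 10) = m*(m + 2)^2*(m - 5)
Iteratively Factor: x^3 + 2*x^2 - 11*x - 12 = (x - 3)*(x^2 + 5*x + 4) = (x - 3)*(x + 4)*(x + 1)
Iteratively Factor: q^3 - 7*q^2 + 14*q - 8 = (q - 1)*(q^2 - 6*q + 8) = (q - 2)*(q - 1)*(q - 4)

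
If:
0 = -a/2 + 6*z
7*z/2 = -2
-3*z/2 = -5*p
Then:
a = -48/7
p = -6/35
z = -4/7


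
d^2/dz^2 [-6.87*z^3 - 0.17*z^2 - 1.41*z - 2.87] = -41.22*z - 0.34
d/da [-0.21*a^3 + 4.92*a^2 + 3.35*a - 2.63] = -0.63*a^2 + 9.84*a + 3.35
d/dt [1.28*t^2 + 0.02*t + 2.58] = 2.56*t + 0.02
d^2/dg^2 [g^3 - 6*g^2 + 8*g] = 6*g - 12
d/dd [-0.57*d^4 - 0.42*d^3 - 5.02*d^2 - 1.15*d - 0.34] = -2.28*d^3 - 1.26*d^2 - 10.04*d - 1.15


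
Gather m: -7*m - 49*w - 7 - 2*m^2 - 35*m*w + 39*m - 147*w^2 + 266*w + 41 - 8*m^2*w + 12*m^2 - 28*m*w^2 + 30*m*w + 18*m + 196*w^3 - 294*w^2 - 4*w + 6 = m^2*(10 - 8*w) + m*(-28*w^2 - 5*w + 50) + 196*w^3 - 441*w^2 + 213*w + 40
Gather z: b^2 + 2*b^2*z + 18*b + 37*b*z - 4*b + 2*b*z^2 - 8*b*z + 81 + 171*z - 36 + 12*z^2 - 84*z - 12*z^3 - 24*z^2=b^2 + 14*b - 12*z^3 + z^2*(2*b - 12) + z*(2*b^2 + 29*b + 87) + 45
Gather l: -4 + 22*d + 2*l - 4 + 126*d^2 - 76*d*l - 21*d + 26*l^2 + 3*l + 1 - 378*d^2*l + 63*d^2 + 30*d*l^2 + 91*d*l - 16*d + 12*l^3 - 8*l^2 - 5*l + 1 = 189*d^2 - 15*d + 12*l^3 + l^2*(30*d + 18) + l*(-378*d^2 + 15*d) - 6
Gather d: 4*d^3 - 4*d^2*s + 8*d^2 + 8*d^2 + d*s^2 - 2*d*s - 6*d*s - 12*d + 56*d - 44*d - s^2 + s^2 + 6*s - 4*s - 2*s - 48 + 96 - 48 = 4*d^3 + d^2*(16 - 4*s) + d*(s^2 - 8*s)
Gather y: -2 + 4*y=4*y - 2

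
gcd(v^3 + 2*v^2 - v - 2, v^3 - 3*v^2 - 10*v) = v + 2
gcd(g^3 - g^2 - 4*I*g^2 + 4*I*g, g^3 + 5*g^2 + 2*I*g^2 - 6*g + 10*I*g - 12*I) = g - 1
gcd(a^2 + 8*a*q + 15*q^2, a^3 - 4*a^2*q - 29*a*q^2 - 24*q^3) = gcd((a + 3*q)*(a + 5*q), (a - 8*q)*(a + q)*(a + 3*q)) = a + 3*q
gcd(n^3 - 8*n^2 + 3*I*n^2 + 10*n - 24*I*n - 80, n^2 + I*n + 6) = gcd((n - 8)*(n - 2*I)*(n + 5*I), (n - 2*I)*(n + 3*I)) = n - 2*I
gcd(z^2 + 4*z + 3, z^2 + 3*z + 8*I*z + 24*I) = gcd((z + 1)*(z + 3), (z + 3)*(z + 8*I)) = z + 3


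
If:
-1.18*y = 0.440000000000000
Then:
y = -0.37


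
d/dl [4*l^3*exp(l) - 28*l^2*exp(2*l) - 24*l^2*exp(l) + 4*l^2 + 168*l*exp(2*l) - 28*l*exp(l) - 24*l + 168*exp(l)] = 4*l^3*exp(l) - 56*l^2*exp(2*l) - 12*l^2*exp(l) + 280*l*exp(2*l) - 76*l*exp(l) + 8*l + 168*exp(2*l) + 140*exp(l) - 24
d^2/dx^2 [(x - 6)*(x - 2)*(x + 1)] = 6*x - 14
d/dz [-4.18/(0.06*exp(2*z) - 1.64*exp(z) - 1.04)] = (0.5016*exp(z) - 6.8552)*exp(z)/(-0.06*exp(2*z) + 1.64*exp(z) + 1.04)^2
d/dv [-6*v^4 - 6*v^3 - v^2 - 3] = 2*v*(-12*v^2 - 9*v - 1)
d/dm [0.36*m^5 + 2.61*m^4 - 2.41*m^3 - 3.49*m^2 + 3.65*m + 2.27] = 1.8*m^4 + 10.44*m^3 - 7.23*m^2 - 6.98*m + 3.65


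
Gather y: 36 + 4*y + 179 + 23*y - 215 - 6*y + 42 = 21*y + 42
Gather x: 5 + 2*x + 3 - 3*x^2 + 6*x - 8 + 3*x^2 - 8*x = 0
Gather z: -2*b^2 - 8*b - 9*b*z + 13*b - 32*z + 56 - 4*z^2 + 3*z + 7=-2*b^2 + 5*b - 4*z^2 + z*(-9*b - 29) + 63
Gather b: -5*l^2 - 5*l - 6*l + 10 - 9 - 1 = -5*l^2 - 11*l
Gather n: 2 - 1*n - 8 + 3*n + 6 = 2*n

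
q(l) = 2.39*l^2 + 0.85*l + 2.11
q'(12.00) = 58.21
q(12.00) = 356.47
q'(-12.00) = -56.51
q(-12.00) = 336.07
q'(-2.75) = -12.30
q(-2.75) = 17.85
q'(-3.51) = -15.93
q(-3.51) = 28.57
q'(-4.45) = -20.42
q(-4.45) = 45.66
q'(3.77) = 18.87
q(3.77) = 39.28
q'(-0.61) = -2.07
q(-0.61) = 2.48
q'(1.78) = 9.36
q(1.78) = 11.20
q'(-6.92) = -32.23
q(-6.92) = 110.68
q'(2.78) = 14.14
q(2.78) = 22.94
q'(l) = 4.78*l + 0.85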